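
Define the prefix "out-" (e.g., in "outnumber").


Prefix: out-
Example: outnumber (out- + number)
Meaning = surpass


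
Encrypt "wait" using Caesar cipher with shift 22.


Word: "wait"
Shift: 22
Each letter → (letter + shift) mod 26:
  'w' (22) + 22 = 18 → 's'
  'a' (0) + 22 = 22 → 'w'
  'i' (8) + 22 = 4 → 'e'
  't' (19) + 22 = 15 → 'p'
Result = "swep"


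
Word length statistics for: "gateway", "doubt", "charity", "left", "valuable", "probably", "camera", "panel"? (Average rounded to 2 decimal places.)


Lengths: "gateway"=7, "doubt"=5, "charity"=7, "left"=4, "valuable"=8, "probably"=8, "camera"=6, "panel"=5
Sum = 50, Count = 8
Average = 50/8 = 6.25
= avg=6.25, min=4, max=8


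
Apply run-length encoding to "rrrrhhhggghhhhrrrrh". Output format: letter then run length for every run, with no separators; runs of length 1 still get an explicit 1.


String: "rrrrhhhggghhhhrrrrh"
Scanning for consecutive runs:
  'r' x 4
  'h' x 3
  'g' x 3
  'h' x 4
  'r' x 4
  'h' x 1
RLE = "r4h3g3h4r4h1"


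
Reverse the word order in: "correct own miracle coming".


Original: "correct own miracle coming"
Words (1..n): correct | own | miracle | coming
Reversed (n..1): coming | miracle | own | correct
Result = "coming miracle own correct"


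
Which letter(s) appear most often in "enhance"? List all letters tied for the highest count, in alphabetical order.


Word: "enhance"
Letter counts:
  'a': 1
  'c': 1
  'e': 2
  'h': 1
  'n': 2
Maximum count = 2
Most frequent = 'e', 'n' (2 times each)


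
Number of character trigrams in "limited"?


Word: "limited" (length 7)
Number of 3-grams = length - 3 + 1 = 7 - 3 + 1
= 5


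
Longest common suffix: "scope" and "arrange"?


Word 1: "scope"
Word 2: "arrange"
Comparing from end:
  Pos -1: 'e' == 'e'
  Pos -2: 'p' != 'g' (stop)
LCS = "e" (length 1)


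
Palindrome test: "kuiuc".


Word: "kuiuc"
Reversed: "cuiuk"
Forward == Backward? kuiuc != cuiuk
Palindrome = No


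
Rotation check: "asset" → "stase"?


Word: "asset", Candidate: "stase"
Method: check if candidate is substring of word+word
"assetasset" contains "stase"? No
Is rotation = No


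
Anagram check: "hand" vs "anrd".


Word 1: "hand" → sorted: adhn
Word 2: "anrd" → sorted: adnr
Same letters? adhn != adnr
Anagram = No


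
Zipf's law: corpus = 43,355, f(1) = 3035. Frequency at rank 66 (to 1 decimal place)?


Zipf's law: f(r) = f(1) / r
f(1) = 3035
f(66) = 3035 / 66
= 46.0 occurrences


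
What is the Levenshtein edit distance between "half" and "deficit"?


Word 1: "half" (length 4)
Word 2: "deficit" (length 7)
One optimal edit sequence (insert/delete/substitute each cost 1):
  1. insert 'd'  (+1)
  2. insert 'e'  (+1)
  3. insert 'f'  (+1)
  4. substitute 'h' -> 'i'  (+1)
  5. substitute 'a' -> 'c'  (+1)
  6. substitute 'l' -> 'i'  (+1)
  7. substitute 'f' -> 't'  (+1)
Total edit operations: 7
Edit distance = 7


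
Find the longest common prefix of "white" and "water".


Word 1: "white"
Word 2: "water"
Comparing from start:
  Pos 0: 'w' == 'w'
  Pos 1: 'h' != 'a' (stop)
LCP = "w" (length 1)


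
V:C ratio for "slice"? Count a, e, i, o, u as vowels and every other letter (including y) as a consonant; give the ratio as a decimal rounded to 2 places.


Word: "slice"
Vowels (a,e,i,o,u): 2
Consonants: 3
Ratio = 2/3
= 0.67


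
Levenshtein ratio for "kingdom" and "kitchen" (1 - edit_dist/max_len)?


Word 1: "kingdom" (length 7)
Word 2: "kitchen" (length 7)
One optimal edit sequence:
  1. keep 'k'
  2. keep 'i'
  3. substitute 'n' -> 't'  (+1)
  4. substitute 'g' -> 'c'  (+1)
  5. substitute 'd' -> 'h'  (+1)
  6. substitute 'o' -> 'e'  (+1)
  7. substitute 'm' -> 'n'  (+1)
Edit distance = 5
Max length = max(7, 7) = 7
Similarity = 1 - 5/7
= 0.2857


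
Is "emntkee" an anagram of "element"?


Word 1: "element" → sorted: eeelmnt
Word 2: "emntkee" → sorted: eeekmnt
Same letters? eeelmnt != eeekmnt
Anagram = No


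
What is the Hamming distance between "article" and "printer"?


Comparing character by character (same length = 7):
  Pos 0: 'a' vs 'p' !=
  Pos 1: 'r' vs 'r' =
  Pos 2: 't' vs 'i' !=
  Pos 3: 'i' vs 'n' !=
  Pos 4: 'c' vs 't' !=
  Pos 5: 'l' vs 'e' !=
  Pos 6: 'e' vs 'r' !=
Hamming distance = 6


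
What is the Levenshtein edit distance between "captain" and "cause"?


Word 1: "captain" (length 7)
Word 2: "cause" (length 5)
One optimal edit sequence (insert/delete/substitute each cost 1):
  1. keep 'c'
  2. keep 'a'
  3. delete 'p'  (+1)
  4. delete 't'  (+1)
  5. substitute 'a' -> 'u'  (+1)
  6. substitute 'i' -> 's'  (+1)
  7. substitute 'n' -> 'e'  (+1)
Total edit operations: 5
Edit distance = 5


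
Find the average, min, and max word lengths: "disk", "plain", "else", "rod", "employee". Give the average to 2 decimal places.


Lengths: "disk"=4, "plain"=5, "else"=4, "rod"=3, "employee"=8
Sum = 24, Count = 5
Average = 24/5 = 4.80
= avg=4.80, min=3, max=8


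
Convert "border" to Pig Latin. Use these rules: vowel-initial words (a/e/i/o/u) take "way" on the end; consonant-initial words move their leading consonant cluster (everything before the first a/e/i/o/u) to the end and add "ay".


Word: "border"
Starts with consonant(s) → move to end, add 'ay'
Consonant cluster: "b"
Pig Latin = "orderbay"


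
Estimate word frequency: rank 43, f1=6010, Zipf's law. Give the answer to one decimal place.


Zipf's law: f(r) = f(1) / r
f(1) = 6010
f(43) = 6010 / 43
= 139.8 occurrences


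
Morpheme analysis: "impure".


Word: "impure"
Morphemes: im- / pure
Each morpheme carries meaning
= 2 morphemes


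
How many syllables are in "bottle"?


Word: "bottle"
Syllable breakdown: bot / tle
Counting: 2 parts
= 2 syllables


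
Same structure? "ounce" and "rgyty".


Pattern of "ounce": [0, 1, 2, 3, 4]
Pattern of "rgyty": [0, 1, 2, 3, 2]
Patterns do not match
Same pattern = No


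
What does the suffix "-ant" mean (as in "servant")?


Suffix: -ant
As in: servant -> serve + -ant, with a spelling change
Meaning = one who / that which


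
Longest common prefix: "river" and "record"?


Word 1: "river"
Word 2: "record"
Comparing from start:
  Pos 0: 'r' == 'r'
  Pos 1: 'i' != 'e' (stop)
LCP = "r" (length 1)


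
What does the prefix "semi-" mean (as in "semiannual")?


Prefix: semi-
As in: semiannual -> semi- + annual
Meaning = half


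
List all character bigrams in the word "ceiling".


Word: "ceiling" (length 7)
Number of bigrams = 7 - 2 + 1 = 6
  Position 0: "ce"
  Position 1: "ei"
  Position 2: "il"
  Position 3: "li"
  Position 4: "in"
  Position 5: "ng"
Bigrams = "ce", "ei", "il", "li", "in", "ng"


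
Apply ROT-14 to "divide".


Word: "divide"
Shift: 14
Each letter → (letter + shift) mod 26:
  'd' (3) + 14 = 17 → 'r'
  'i' (8) + 14 = 22 → 'w'
  'v' (21) + 14 = 9 → 'j'
  'i' (8) + 14 = 22 → 'w'
  'd' (3) + 14 = 17 → 'r'
  'e' (4) + 14 = 18 → 's'
Result = "rwjwrs"


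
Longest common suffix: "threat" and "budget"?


Word 1: "threat"
Word 2: "budget"
Comparing from end:
  Pos -1: 't' == 't'
  Pos -2: 'a' != 'e' (stop)
LCS = "t" (length 1)


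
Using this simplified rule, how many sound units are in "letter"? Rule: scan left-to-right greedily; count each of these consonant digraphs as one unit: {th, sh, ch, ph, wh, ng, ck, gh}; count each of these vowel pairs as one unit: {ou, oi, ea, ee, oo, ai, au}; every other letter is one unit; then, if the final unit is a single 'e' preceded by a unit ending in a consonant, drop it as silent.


Word: "letter" (6 letters)
Left-to-right scan:
  (1) 'l' (letter)
  (2) 'e' (letter)
  (3) 't' (letter)
  (4) 't' (letter)
  (5) 'e' (letter)
  (6) 'r' (letter)
Units from scan: 6
Sound units = 6 units


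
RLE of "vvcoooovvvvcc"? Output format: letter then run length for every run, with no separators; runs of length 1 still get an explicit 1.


String: "vvcoooovvvvcc"
Scanning for consecutive runs:
  'v' x 2
  'c' x 1
  'o' x 4
  'v' x 4
  'c' x 2
RLE = "v2c1o4v4c2"


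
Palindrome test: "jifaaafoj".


Word: "jifaaafoj"
Reversed: "jofaaafij"
Forward == Backward? jifaaafoj != jofaaafij
Palindrome = No


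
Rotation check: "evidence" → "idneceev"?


Word: "evidence", Candidate: "idneceev"
Method: check if candidate is substring of word+word
"evidenceevidence" contains "idneceev"? No
Is rotation = No


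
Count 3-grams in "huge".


Word: "huge" (length 4)
Number of 3-grams = length - 3 + 1 = 4 - 3 + 1
= 2


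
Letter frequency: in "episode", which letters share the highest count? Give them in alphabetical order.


Word: "episode"
Letter counts:
  'd': 1
  'e': 2
  'i': 1
  'o': 1
  'p': 1
  's': 1
Maximum count = 2
Most frequent = 'e' (2 times each)


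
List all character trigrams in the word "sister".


Word: "sister" (length 6)
Number of trigrams = 6 - 3 + 1 = 4
  Position 0: "sis"
  Position 1: "ist"
  Position 2: "ste"
  Position 3: "ter"
Trigrams = "sis", "ist", "ste", "ter"


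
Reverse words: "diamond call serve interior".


Original: "diamond call serve interior"
Words (1..n): diamond | call | serve | interior
Reversed (n..1): interior | serve | call | diamond
Result = "interior serve call diamond"


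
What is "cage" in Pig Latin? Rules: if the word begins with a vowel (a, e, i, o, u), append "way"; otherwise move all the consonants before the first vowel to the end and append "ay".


Word: "cage"
Starts with consonant(s) → move to end, add 'ay'
Consonant cluster: "c"
Pig Latin = "agecay"


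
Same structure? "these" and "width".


Pattern of "these": [0, 1, 2, 3, 2]
Pattern of "width": [0, 1, 2, 3, 4]
Patterns do not match
Same pattern = No


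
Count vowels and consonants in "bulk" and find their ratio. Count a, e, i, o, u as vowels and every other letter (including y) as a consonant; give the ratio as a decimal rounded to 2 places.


Word: "bulk"
Vowels (a,e,i,o,u): 1
Consonants: 3
Ratio = 1/3
= 0.33


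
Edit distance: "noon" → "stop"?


Word 1: "noon" (length 4)
Word 2: "stop" (length 4)
One optimal edit sequence (insert/delete/substitute each cost 1):
  1. substitute 'n' -> 's'  (+1)
  2. substitute 'o' -> 't'  (+1)
  3. keep 'o'
  4. substitute 'n' -> 'p'  (+1)
Total edit operations: 3
Edit distance = 3


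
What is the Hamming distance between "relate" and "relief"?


Comparing character by character (same length = 6):
  Pos 0: 'r' vs 'r' =
  Pos 1: 'e' vs 'e' =
  Pos 2: 'l' vs 'l' =
  Pos 3: 'a' vs 'i' !=
  Pos 4: 't' vs 'e' !=
  Pos 5: 'e' vs 'f' !=
Hamming distance = 3


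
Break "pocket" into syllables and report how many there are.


Word: "pocket"
Syllable breakdown: pock · et
Counting: 2 parts
= 2 syllables


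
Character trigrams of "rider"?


Word: "rider" (length 5)
Number of trigrams = 5 - 3 + 1 = 3
  Position 0: "rid"
  Position 1: "ide"
  Position 2: "der"
Trigrams = "rid", "ide", "der"


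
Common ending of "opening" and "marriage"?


Word 1: "opening"
Word 2: "marriage"
Comparing from end:
  Pos -1: 'g' != 'e' (stop)
LCS = "" (length 0)


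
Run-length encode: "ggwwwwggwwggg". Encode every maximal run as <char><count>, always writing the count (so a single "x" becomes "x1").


String: "ggwwwwggwwggg"
Scanning for consecutive runs:
  'g' x 2
  'w' x 4
  'g' x 2
  'w' x 2
  'g' x 3
RLE = "g2w4g2w2g3"


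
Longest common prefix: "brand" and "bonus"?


Word 1: "brand"
Word 2: "bonus"
Comparing from start:
  Pos 0: 'b' == 'b'
  Pos 1: 'r' != 'o' (stop)
LCP = "b" (length 1)


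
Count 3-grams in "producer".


Word: "producer" (length 8)
Number of 3-grams = length - 3 + 1 = 8 - 3 + 1
= 6


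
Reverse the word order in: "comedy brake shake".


Original: "comedy brake shake"
Words (1..n): comedy | brake | shake
Reversed (n..1): shake | brake | comedy
Result = "shake brake comedy"


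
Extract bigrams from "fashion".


Word: "fashion" (length 7)
Number of bigrams = 7 - 2 + 1 = 6
  Position 0: "fa"
  Position 1: "as"
  Position 2: "sh"
  Position 3: "hi"
  Position 4: "io"
  Position 5: "on"
Bigrams = "fa", "as", "sh", "hi", "io", "on"


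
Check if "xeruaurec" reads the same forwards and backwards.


Word: "xeruaurec"
Reversed: "ceruaurex"
Forward == Backward? xeruaurec != ceruaurex
Palindrome = No


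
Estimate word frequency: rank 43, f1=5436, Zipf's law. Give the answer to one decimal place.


Zipf's law: f(r) = f(1) / r
f(1) = 5436
f(43) = 5436 / 43
= 126.4 occurrences


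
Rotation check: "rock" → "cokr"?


Word: "rock", Candidate: "cokr"
Method: check if candidate is substring of word+word
"rockrock" contains "cokr"? No
Is rotation = No


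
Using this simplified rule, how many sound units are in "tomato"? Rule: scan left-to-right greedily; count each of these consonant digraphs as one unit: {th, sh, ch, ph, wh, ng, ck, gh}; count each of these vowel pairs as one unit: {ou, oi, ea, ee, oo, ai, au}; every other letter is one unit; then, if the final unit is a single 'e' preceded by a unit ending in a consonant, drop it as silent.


Word: "tomato" (6 letters)
Left-to-right scan:
  (1) 't' (letter)
  (2) 'o' (letter)
  (3) 'm' (letter)
  (4) 'a' (letter)
  (5) 't' (letter)
  (6) 'o' (letter)
Units from scan: 6
Sound units = 6 units


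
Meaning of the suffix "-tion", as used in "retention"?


Suffix: -tion
Example: retention = retain + -tion, with a spelling change
Meaning = act or process


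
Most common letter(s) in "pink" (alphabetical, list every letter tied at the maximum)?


Word: "pink"
Letter counts:
  'i': 1
  'k': 1
  'n': 1
  'p': 1
Maximum count = 1
Most frequent = 'i', 'k', 'n', 'p' (1 time each)


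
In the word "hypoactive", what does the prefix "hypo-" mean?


Prefix: hypo-
Example: hypoactive = hypo- + active
Meaning = under / below normal


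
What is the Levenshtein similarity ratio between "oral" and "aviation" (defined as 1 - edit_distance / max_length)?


Word 1: "oral" (length 4)
Word 2: "aviation" (length 8)
One optimal edit sequence:
  1. insert 'a'  (+1)
  2. substitute 'o' -> 'v'  (+1)
  3. substitute 'r' -> 'i'  (+1)
  4. keep 'a'
  5. insert 't'  (+1)
  6. insert 'i'  (+1)
  7. insert 'o'  (+1)
  8. substitute 'l' -> 'n'  (+1)
Edit distance = 7
Max length = max(4, 8) = 8
Similarity = 1 - 7/8
= 0.1250


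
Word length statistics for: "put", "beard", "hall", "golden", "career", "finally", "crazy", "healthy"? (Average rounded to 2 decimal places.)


Lengths: "put"=3, "beard"=5, "hall"=4, "golden"=6, "career"=6, "finally"=7, "crazy"=5, "healthy"=7
Sum = 43, Count = 8
Average = 43/8 = 5.38
= avg=5.38, min=3, max=7


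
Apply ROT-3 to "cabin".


Word: "cabin"
Shift: 3
Each letter → (letter + shift) mod 26:
  'c' (2) + 3 = 5 → 'f'
  'a' (0) + 3 = 3 → 'd'
  'b' (1) + 3 = 4 → 'e'
  'i' (8) + 3 = 11 → 'l'
  'n' (13) + 3 = 16 → 'q'
Result = "fdelq"


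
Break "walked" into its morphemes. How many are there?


Word: "walked"
Morphemes: walk + -ed
Each morpheme carries meaning
= 2 morphemes


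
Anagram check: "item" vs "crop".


Word 1: "item" → sorted: eimt
Word 2: "crop" → sorted: copr
Same letters? eimt != copr
Anagram = No


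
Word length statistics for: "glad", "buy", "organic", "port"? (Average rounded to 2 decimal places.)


Lengths: "glad"=4, "buy"=3, "organic"=7, "port"=4
Sum = 18, Count = 4
Average = 18/4 = 4.50
= avg=4.50, min=3, max=7


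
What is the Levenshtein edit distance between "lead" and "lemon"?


Word 1: "lead" (length 4)
Word 2: "lemon" (length 5)
One optimal edit sequence (insert/delete/substitute each cost 1):
  1. keep 'l'
  2. keep 'e'
  3. insert 'm'  (+1)
  4. substitute 'a' -> 'o'  (+1)
  5. substitute 'd' -> 'n'  (+1)
Total edit operations: 3
Edit distance = 3


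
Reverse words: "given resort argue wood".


Original: "given resort argue wood"
Words (1..n): given | resort | argue | wood
Reversed (n..1): wood | argue | resort | given
Result = "wood argue resort given"


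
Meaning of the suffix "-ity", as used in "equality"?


Suffix: -ity
Example: equality = equal + -ity
Meaning = quality of


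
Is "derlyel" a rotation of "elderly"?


Word: "elderly", Candidate: "derlyel"
Method: check if candidate is substring of word+word
"elderlyelderly" contains "derlyel"? Yes
Is rotation = Yes


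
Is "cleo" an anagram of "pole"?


Word 1: "pole" → sorted: elop
Word 2: "cleo" → sorted: celo
Same letters? elop != celo
Anagram = No


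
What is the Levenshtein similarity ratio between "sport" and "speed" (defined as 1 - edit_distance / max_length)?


Word 1: "sport" (length 5)
Word 2: "speed" (length 5)
One optimal edit sequence:
  1. keep 's'
  2. keep 'p'
  3. substitute 'o' -> 'e'  (+1)
  4. substitute 'r' -> 'e'  (+1)
  5. substitute 't' -> 'd'  (+1)
Edit distance = 3
Max length = max(5, 5) = 5
Similarity = 1 - 3/5
= 0.4000


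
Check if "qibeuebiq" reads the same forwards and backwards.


Word: "qibeuebiq"
Reversed: "qibeuebiq"
Forward == Backward? qibeuebiq == qibeuebiq
Palindrome = Yes


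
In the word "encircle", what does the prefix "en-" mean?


Prefix: en-
As in: encircle -> en- + circle
Meaning = cause to / put into


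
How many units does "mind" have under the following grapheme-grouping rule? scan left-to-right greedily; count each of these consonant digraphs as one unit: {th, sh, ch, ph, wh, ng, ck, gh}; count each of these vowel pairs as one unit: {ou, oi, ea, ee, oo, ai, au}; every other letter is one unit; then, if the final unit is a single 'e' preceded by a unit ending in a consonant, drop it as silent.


Word: "mind" (4 letters)
Left-to-right scan:
  1. 'm' (letter)
  2. 'i' (letter)
  3. 'n' (letter)
  4. 'd' (letter)
Units from scan: 4
Sound units = 4 units


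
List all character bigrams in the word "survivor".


Word: "survivor" (length 8)
Number of bigrams = 8 - 2 + 1 = 7
  Position 0: "su"
  Position 1: "ur"
  Position 2: "rv"
  Position 3: "vi"
  Position 4: "iv"
  Position 5: "vo"
  Position 6: "or"
Bigrams = "su", "ur", "rv", "vi", "iv", "vo", "or"


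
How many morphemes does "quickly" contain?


Word: "quickly"
Morphemes: quick | -ly
Each morpheme carries meaning
= 2 morphemes


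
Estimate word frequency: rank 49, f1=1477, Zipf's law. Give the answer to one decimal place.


Zipf's law: f(r) = f(1) / r
f(1) = 1477
f(49) = 1477 / 49
= 30.1 occurrences


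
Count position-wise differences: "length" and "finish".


Comparing character by character (same length = 6):
  Pos 0: 'l' vs 'f' !=
  Pos 1: 'e' vs 'i' !=
  Pos 2: 'n' vs 'n' =
  Pos 3: 'g' vs 'i' !=
  Pos 4: 't' vs 's' !=
  Pos 5: 'h' vs 'h' =
Hamming distance = 4


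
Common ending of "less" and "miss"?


Word 1: "less"
Word 2: "miss"
Comparing from end:
  Pos -1: 's' == 's'
  Pos -2: 's' == 's'
  Pos -3: 'e' != 'i' (stop)
LCS = "ss" (length 2)


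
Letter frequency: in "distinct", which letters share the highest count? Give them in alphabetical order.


Word: "distinct"
Letter counts:
  'c': 1
  'd': 1
  'i': 2
  'n': 1
  's': 1
  't': 2
Maximum count = 2
Most frequent = 'i', 't' (2 times each)


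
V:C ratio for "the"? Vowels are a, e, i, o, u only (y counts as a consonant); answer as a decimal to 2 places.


Word: "the"
Vowels (a,e,i,o,u): 1
Consonants: 2
Ratio = 1/2
= 0.50


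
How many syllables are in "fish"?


Word: "fish"
Syllable breakdown: fish
Counting: 1 part
= 1 syllable


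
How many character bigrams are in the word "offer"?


Word: "offer" (length 5)
Number of 2-grams = length - 2 + 1 = 5 - 2 + 1
= 4


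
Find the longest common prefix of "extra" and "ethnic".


Word 1: "extra"
Word 2: "ethnic"
Comparing from start:
  Pos 0: 'e' == 'e'
  Pos 1: 'x' != 't' (stop)
LCP = "e" (length 1)


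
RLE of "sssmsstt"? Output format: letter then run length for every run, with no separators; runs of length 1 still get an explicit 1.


String: "sssmsstt"
Scanning for consecutive runs:
  's' x 3
  'm' x 1
  's' x 2
  't' x 2
RLE = "s3m1s2t2"


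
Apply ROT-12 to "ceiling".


Word: "ceiling"
Shift: 12
Each letter → (letter + shift) mod 26:
  'c' (2) + 12 = 14 → 'o'
  'e' (4) + 12 = 16 → 'q'
  'i' (8) + 12 = 20 → 'u'
  'l' (11) + 12 = 23 → 'x'
  'i' (8) + 12 = 20 → 'u'
  'n' (13) + 12 = 25 → 'z'
  'g' (6) + 12 = 18 → 's'
Result = "oquxuzs"


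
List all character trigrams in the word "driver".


Word: "driver" (length 6)
Number of trigrams = 6 - 3 + 1 = 4
  Position 0: "dri"
  Position 1: "riv"
  Position 2: "ive"
  Position 3: "ver"
Trigrams = "dri", "riv", "ive", "ver"


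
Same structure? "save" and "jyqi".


Pattern of "save": [0, 1, 2, 3]
Pattern of "jyqi": [0, 1, 2, 3]
Patterns match
Same pattern = Yes


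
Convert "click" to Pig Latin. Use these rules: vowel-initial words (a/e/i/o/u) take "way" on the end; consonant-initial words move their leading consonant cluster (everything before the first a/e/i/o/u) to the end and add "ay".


Word: "click"
Starts with consonant(s) → move to end, add 'ay'
Consonant cluster: "cl"
Pig Latin = "ickclay"


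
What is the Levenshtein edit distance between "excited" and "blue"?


Word 1: "excited" (length 7)
Word 2: "blue" (length 4)
One optimal edit sequence (insert/delete/substitute each cost 1):
  1. delete 'e'  (+1)
  2. delete 'x'  (+1)
  3. substitute 'c' -> 'b'  (+1)
  4. substitute 'i' -> 'l'  (+1)
  5. substitute 't' -> 'u'  (+1)
  6. keep 'e'
  7. delete 'd'  (+1)
Total edit operations: 6
Edit distance = 6


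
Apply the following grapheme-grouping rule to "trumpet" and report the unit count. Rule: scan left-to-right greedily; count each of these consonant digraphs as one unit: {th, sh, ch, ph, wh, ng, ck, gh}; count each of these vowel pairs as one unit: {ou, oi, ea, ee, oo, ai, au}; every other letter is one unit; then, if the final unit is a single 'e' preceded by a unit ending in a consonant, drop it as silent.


Word: "trumpet" (7 letters)
Left-to-right scan:
  (1) 't' (letter)
  (2) 'r' (letter)
  (3) 'u' (letter)
  (4) 'm' (letter)
  (5) 'p' (letter)
  (6) 'e' (letter)
  (7) 't' (letter)
Units from scan: 7
Sound units = 7 units


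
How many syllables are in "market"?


Word: "market"
Syllable breakdown: mar-ket
Counting: 2 parts
= 2 syllables


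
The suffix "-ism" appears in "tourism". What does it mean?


Suffix: -ism
Example: tourism (tour + -ism)
Meaning = belief / practice


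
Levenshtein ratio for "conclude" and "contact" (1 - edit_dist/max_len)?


Word 1: "conclude" (length 8)
Word 2: "contact" (length 7)
One optimal edit sequence:
  1. keep 'c'
  2. keep 'o'
  3. keep 'n'
  4. delete 'c'  (+1)
  5. substitute 'l' -> 't'  (+1)
  6. substitute 'u' -> 'a'  (+1)
  7. substitute 'd' -> 'c'  (+1)
  8. substitute 'e' -> 't'  (+1)
Edit distance = 5
Max length = max(8, 7) = 8
Similarity = 1 - 5/8
= 0.3750


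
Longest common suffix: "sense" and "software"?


Word 1: "sense"
Word 2: "software"
Comparing from end:
  Pos -1: 'e' == 'e'
  Pos -2: 's' != 'r' (stop)
LCS = "e" (length 1)


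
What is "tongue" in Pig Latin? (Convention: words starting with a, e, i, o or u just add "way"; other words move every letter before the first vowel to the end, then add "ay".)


Word: "tongue"
Starts with consonant(s) → move to end, add 'ay'
Consonant cluster: "t"
Pig Latin = "onguetay"


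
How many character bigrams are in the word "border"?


Word: "border" (length 6)
Number of 2-grams = length - 2 + 1 = 6 - 2 + 1
= 5


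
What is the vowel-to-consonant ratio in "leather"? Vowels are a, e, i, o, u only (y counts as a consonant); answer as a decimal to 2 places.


Word: "leather"
Vowels (a,e,i,o,u): 3
Consonants: 4
Ratio = 3/4
= 0.75


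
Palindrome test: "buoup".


Word: "buoup"
Reversed: "puoub"
Forward == Backward? buoup != puoub
Palindrome = No


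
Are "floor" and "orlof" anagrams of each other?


Word 1: "floor" → sorted: floor
Word 2: "orlof" → sorted: floor
Same letters? floor == floor
Anagram = Yes


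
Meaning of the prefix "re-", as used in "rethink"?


Prefix: re-
Example: rethink (re- + think)
Meaning = again


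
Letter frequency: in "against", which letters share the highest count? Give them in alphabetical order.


Word: "against"
Letter counts:
  'a': 2
  'g': 1
  'i': 1
  'n': 1
  's': 1
  't': 1
Maximum count = 2
Most frequent = 'a' (2 times each)


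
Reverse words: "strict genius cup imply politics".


Original: "strict genius cup imply politics"
Words (1..n): strict | genius | cup | imply | politics
Reversed (n..1): politics | imply | cup | genius | strict
Result = "politics imply cup genius strict"


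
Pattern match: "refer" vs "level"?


Pattern of "refer": [0, 1, 2, 1, 0]
Pattern of "level": [0, 1, 2, 1, 0]
Patterns match
Same pattern = Yes


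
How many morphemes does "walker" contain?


Word: "walker"
Morphemes: walk | -er
Each morpheme carries meaning
= 2 morphemes


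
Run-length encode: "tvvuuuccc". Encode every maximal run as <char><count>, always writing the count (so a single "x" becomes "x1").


String: "tvvuuuccc"
Scanning for consecutive runs:
  't' x 1
  'v' x 2
  'u' x 3
  'c' x 3
RLE = "t1v2u3c3"


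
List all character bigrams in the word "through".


Word: "through" (length 7)
Number of bigrams = 7 - 2 + 1 = 6
  Position 0: "th"
  Position 1: "hr"
  Position 2: "ro"
  Position 3: "ou"
  Position 4: "ug"
  Position 5: "gh"
Bigrams = "th", "hr", "ro", "ou", "ug", "gh"


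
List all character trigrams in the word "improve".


Word: "improve" (length 7)
Number of trigrams = 7 - 3 + 1 = 5
  Position 0: "imp"
  Position 1: "mpr"
  Position 2: "pro"
  Position 3: "rov"
  Position 4: "ove"
Trigrams = "imp", "mpr", "pro", "rov", "ove"


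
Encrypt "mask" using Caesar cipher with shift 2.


Word: "mask"
Shift: 2
Each letter → (letter + shift) mod 26:
  'm' (12) + 2 = 14 → 'o'
  'a' (0) + 2 = 2 → 'c'
  's' (18) + 2 = 20 → 'u'
  'k' (10) + 2 = 12 → 'm'
Result = "ocum"


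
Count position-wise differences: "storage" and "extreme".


Comparing character by character (same length = 7):
  Pos 0: 's' vs 'e' !=
  Pos 1: 't' vs 'x' !=
  Pos 2: 'o' vs 't' !=
  Pos 3: 'r' vs 'r' =
  Pos 4: 'a' vs 'e' !=
  Pos 5: 'g' vs 'm' !=
  Pos 6: 'e' vs 'e' =
Hamming distance = 5


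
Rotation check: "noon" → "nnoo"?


Word: "noon", Candidate: "nnoo"
Method: check if candidate is substring of word+word
"noonnoon" contains "nnoo"? Yes
Is rotation = Yes


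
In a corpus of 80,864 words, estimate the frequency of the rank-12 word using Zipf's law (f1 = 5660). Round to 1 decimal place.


Zipf's law: f(r) = f(1) / r
f(1) = 5660
f(12) = 5660 / 12
= 471.7 occurrences


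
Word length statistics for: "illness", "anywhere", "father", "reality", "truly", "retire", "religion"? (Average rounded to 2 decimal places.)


Lengths: "illness"=7, "anywhere"=8, "father"=6, "reality"=7, "truly"=5, "retire"=6, "religion"=8
Sum = 47, Count = 7
Average = 47/7 = 6.71
= avg=6.71, min=5, max=8


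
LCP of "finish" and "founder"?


Word 1: "finish"
Word 2: "founder"
Comparing from start:
  Pos 0: 'f' == 'f'
  Pos 1: 'i' != 'o' (stop)
LCP = "f" (length 1)


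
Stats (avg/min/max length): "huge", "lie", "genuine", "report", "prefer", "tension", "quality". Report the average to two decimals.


Lengths: "huge"=4, "lie"=3, "genuine"=7, "report"=6, "prefer"=6, "tension"=7, "quality"=7
Sum = 40, Count = 7
Average = 40/7 = 5.71
= avg=5.71, min=3, max=7


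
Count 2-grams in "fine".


Word: "fine" (length 4)
Number of 2-grams = length - 2 + 1 = 4 - 2 + 1
= 3


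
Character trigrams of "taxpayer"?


Word: "taxpayer" (length 8)
Number of trigrams = 8 - 3 + 1 = 6
  Position 0: "tax"
  Position 1: "axp"
  Position 2: "xpa"
  Position 3: "pay"
  Position 4: "aye"
  Position 5: "yer"
Trigrams = "tax", "axp", "xpa", "pay", "aye", "yer"


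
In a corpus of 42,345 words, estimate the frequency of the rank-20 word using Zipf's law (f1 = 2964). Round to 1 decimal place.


Zipf's law: f(r) = f(1) / r
f(1) = 2964
f(20) = 2964 / 20
= 148.2 occurrences


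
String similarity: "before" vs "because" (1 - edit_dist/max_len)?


Word 1: "before" (length 6)
Word 2: "because" (length 7)
One optimal edit sequence:
  1. keep 'b'
  2. keep 'e'
  3. insert 'c'  (+1)
  4. substitute 'f' -> 'a'  (+1)
  5. substitute 'o' -> 'u'  (+1)
  6. substitute 'r' -> 's'  (+1)
  7. keep 'e'
Edit distance = 4
Max length = max(6, 7) = 7
Similarity = 1 - 4/7
= 0.4286


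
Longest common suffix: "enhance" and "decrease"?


Word 1: "enhance"
Word 2: "decrease"
Comparing from end:
  Pos -1: 'e' == 'e'
  Pos -2: 'c' != 's' (stop)
LCS = "e" (length 1)


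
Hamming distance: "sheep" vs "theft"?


Comparing character by character (same length = 5):
  Pos 0: 's' vs 't' !=
  Pos 1: 'h' vs 'h' =
  Pos 2: 'e' vs 'e' =
  Pos 3: 'e' vs 'f' !=
  Pos 4: 'p' vs 't' !=
Hamming distance = 3


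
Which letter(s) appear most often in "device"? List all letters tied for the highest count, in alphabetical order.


Word: "device"
Letter counts:
  'c': 1
  'd': 1
  'e': 2
  'i': 1
  'v': 1
Maximum count = 2
Most frequent = 'e' (2 times each)


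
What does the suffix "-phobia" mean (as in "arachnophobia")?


Suffix: -phobia
Example: arachnophobia (arachno- + -phobia)
Meaning = fear of


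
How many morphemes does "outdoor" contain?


Word: "outdoor"
Morphemes: out- | door
Each morpheme carries meaning
= 2 morphemes


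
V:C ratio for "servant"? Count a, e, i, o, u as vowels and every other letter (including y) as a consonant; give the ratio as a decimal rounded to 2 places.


Word: "servant"
Vowels (a,e,i,o,u): 2
Consonants: 5
Ratio = 2/5
= 0.40


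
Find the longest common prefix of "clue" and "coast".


Word 1: "clue"
Word 2: "coast"
Comparing from start:
  Pos 0: 'c' == 'c'
  Pos 1: 'l' != 'o' (stop)
LCP = "c" (length 1)


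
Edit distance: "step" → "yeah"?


Word 1: "step" (length 4)
Word 2: "yeah" (length 4)
One optimal edit sequence (insert/delete/substitute each cost 1):
  1. substitute 's' -> 'y'  (+1)
  2. substitute 't' -> 'e'  (+1)
  3. substitute 'e' -> 'a'  (+1)
  4. substitute 'p' -> 'h'  (+1)
Total edit operations: 4
Edit distance = 4


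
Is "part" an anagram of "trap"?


Word 1: "trap" → sorted: aprt
Word 2: "part" → sorted: aprt
Same letters? aprt == aprt
Anagram = Yes


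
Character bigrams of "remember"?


Word: "remember" (length 8)
Number of bigrams = 8 - 2 + 1 = 7
  Position 0: "re"
  Position 1: "em"
  Position 2: "me"
  Position 3: "em"
  Position 4: "mb"
  Position 5: "be"
  Position 6: "er"
Bigrams = "re", "em", "me", "em", "mb", "be", "er"


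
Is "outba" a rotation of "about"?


Word: "about", Candidate: "outba"
Method: check if candidate is substring of word+word
"aboutabout" contains "outba"? No
Is rotation = No


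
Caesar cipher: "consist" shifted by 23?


Word: "consist"
Shift: 23
Each letter → (letter + shift) mod 26:
  'c' (2) + 23 = 25 → 'z'
  'o' (14) + 23 = 11 → 'l'
  'n' (13) + 23 = 10 → 'k'
  's' (18) + 23 = 15 → 'p'
  'i' (8) + 23 = 5 → 'f'
  's' (18) + 23 = 15 → 'p'
  't' (19) + 23 = 16 → 'q'
Result = "zlkpfpq"


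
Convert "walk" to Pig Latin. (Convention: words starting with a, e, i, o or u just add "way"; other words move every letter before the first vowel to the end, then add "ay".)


Word: "walk"
Starts with consonant(s) → move to end, add 'ay'
Consonant cluster: "w"
Pig Latin = "alkway"


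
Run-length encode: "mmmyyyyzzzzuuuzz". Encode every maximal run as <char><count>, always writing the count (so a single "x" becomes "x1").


String: "mmmyyyyzzzzuuuzz"
Scanning for consecutive runs:
  'm' x 3
  'y' x 4
  'z' x 4
  'u' x 3
  'z' x 2
RLE = "m3y4z4u3z2"


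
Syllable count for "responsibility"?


Word: "responsibility"
Syllable breakdown: re-spon-si-bil-i-ty
Counting: 6 parts
= 6 syllables


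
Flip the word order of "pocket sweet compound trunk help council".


Original: "pocket sweet compound trunk help council"
Words (1..n): pocket | sweet | compound | trunk | help | council
Reversed (n..1): council | help | trunk | compound | sweet | pocket
Result = "council help trunk compound sweet pocket"


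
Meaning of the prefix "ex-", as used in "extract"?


Prefix: ex-
Example: extract (ex- + tract)
Meaning = out / former


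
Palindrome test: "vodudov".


Word: "vodudov"
Reversed: "vodudov"
Forward == Backward? vodudov == vodudov
Palindrome = Yes


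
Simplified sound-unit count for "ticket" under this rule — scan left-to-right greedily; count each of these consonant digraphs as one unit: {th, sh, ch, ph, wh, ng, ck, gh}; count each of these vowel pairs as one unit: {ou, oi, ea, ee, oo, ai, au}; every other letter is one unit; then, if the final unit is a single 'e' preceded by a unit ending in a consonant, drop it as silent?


Word: "ticket" (6 letters)
Left-to-right scan:
  1. 't' (letter)
  2. 'i' (letter)
  3. 'ck' (digraph)
  4. 'e' (letter)
  5. 't' (letter)
Units from scan: 5
Sound units = 5 units


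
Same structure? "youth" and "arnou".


Pattern of "youth": [0, 1, 2, 3, 4]
Pattern of "arnou": [0, 1, 2, 3, 4]
Patterns match
Same pattern = Yes


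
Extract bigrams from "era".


Word: "era" (length 3)
Number of bigrams = 3 - 2 + 1 = 2
  Position 0: "er"
  Position 1: "ra"
Bigrams = "er", "ra"


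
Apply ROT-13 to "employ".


Word: "employ"
Shift: 13
Each letter → (letter + shift) mod 26:
  'e' (4) + 13 = 17 → 'r'
  'm' (12) + 13 = 25 → 'z'
  'p' (15) + 13 = 2 → 'c'
  'l' (11) + 13 = 24 → 'y'
  'o' (14) + 13 = 1 → 'b'
  'y' (24) + 13 = 11 → 'l'
Result = "rzcybl"


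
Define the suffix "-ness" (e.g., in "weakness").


Suffix: -ness
As in: weakness -> weak + -ness
Meaning = state of being


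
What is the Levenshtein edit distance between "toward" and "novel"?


Word 1: "toward" (length 6)
Word 2: "novel" (length 5)
One optimal edit sequence (insert/delete/substitute each cost 1):
  1. substitute 't' -> 'n'  (+1)
  2. keep 'o'
  3. delete 'w'  (+1)
  4. substitute 'a' -> 'v'  (+1)
  5. substitute 'r' -> 'e'  (+1)
  6. substitute 'd' -> 'l'  (+1)
Total edit operations: 5
Edit distance = 5


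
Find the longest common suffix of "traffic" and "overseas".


Word 1: "traffic"
Word 2: "overseas"
Comparing from end:
  Pos -1: 'c' != 's' (stop)
LCS = "" (length 0)


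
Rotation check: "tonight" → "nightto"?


Word: "tonight", Candidate: "nightto"
Method: check if candidate is substring of word+word
"tonighttonight" contains "nightto"? Yes
Is rotation = Yes


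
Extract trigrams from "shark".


Word: "shark" (length 5)
Number of trigrams = 5 - 3 + 1 = 3
  Position 0: "sha"
  Position 1: "har"
  Position 2: "ark"
Trigrams = "sha", "har", "ark"


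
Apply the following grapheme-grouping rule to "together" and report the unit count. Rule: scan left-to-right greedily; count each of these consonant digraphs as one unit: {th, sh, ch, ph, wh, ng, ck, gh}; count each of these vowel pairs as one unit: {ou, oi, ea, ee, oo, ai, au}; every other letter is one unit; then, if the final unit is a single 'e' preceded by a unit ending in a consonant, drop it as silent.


Word: "together" (8 letters)
Left-to-right scan:
  [1] 't' (letter)
  [2] 'o' (letter)
  [3] 'g' (letter)
  [4] 'e' (letter)
  [5] 'th' (digraph)
  [6] 'e' (letter)
  [7] 'r' (letter)
Units from scan: 7
Sound units = 7 units


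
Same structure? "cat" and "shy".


Pattern of "cat": [0, 1, 2]
Pattern of "shy": [0, 1, 2]
Patterns match
Same pattern = Yes


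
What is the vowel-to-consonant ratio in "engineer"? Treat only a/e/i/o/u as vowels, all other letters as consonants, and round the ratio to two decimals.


Word: "engineer"
Vowels (a,e,i,o,u): 4
Consonants: 4
Ratio = 4/4
= 1.00


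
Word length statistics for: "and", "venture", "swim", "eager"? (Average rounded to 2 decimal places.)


Lengths: "and"=3, "venture"=7, "swim"=4, "eager"=5
Sum = 19, Count = 4
Average = 19/4 = 4.75
= avg=4.75, min=3, max=7


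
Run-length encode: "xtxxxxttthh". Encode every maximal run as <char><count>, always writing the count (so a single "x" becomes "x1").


String: "xtxxxxttthh"
Scanning for consecutive runs:
  'x' x 1
  't' x 1
  'x' x 4
  't' x 3
  'h' x 2
RLE = "x1t1x4t3h2"


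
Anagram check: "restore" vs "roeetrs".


Word 1: "restore" → sorted: eeorrst
Word 2: "roeetrs" → sorted: eeorrst
Same letters? eeorrst == eeorrst
Anagram = Yes


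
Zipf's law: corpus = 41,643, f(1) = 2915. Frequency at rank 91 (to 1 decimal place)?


Zipf's law: f(r) = f(1) / r
f(1) = 2915
f(91) = 2915 / 91
= 32.0 occurrences


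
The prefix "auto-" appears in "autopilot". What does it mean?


Prefix: auto-
Example: autopilot (auto- + pilot)
Meaning = self


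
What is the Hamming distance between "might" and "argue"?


Comparing character by character (same length = 5):
  Pos 0: 'm' vs 'a' !=
  Pos 1: 'i' vs 'r' !=
  Pos 2: 'g' vs 'g' =
  Pos 3: 'h' vs 'u' !=
  Pos 4: 't' vs 'e' !=
Hamming distance = 4


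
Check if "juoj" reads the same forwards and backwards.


Word: "juoj"
Reversed: "jouj"
Forward == Backward? juoj != jouj
Palindrome = No


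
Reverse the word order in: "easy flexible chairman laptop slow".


Original: "easy flexible chairman laptop slow"
Words (1..n): easy | flexible | chairman | laptop | slow
Reversed (n..1): slow | laptop | chairman | flexible | easy
Result = "slow laptop chairman flexible easy"


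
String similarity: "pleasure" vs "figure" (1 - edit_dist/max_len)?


Word 1: "pleasure" (length 8)
Word 2: "figure" (length 6)
One optimal edit sequence:
  1. delete 'p'  (+1)
  2. delete 'l'  (+1)
  3. substitute 'e' -> 'f'  (+1)
  4. substitute 'a' -> 'i'  (+1)
  5. substitute 's' -> 'g'  (+1)
  6. keep 'u'
  7. keep 'r'
  8. keep 'e'
Edit distance = 5
Max length = max(8, 6) = 8
Similarity = 1 - 5/8
= 0.3750


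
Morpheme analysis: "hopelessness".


Word: "hopelessness"
Morphemes: hope | -less | -ness
Each morpheme carries meaning
= 3 morphemes


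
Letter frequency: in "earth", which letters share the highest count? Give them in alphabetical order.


Word: "earth"
Letter counts:
  'a': 1
  'e': 1
  'h': 1
  'r': 1
  't': 1
Maximum count = 1
Most frequent = 'a', 'e', 'h', 'r', 't' (1 time each)


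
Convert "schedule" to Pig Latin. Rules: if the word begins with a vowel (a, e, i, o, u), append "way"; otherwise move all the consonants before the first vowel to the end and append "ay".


Word: "schedule"
Starts with consonant(s) → move to end, add 'ay'
Consonant cluster: "sch"
Pig Latin = "eduleschay"


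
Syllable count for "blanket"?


Word: "blanket"
Syllable breakdown: blan-ket
Counting: 2 parts
= 2 syllables


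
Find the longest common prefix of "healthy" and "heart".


Word 1: "healthy"
Word 2: "heart"
Comparing from start:
  Pos 0: 'h' == 'h'
  Pos 1: 'e' == 'e'
  Pos 2: 'a' == 'a'
  Pos 3: 'l' != 'r' (stop)
LCP = "hea" (length 3)


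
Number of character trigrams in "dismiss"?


Word: "dismiss" (length 7)
Number of 3-grams = length - 3 + 1 = 7 - 3 + 1
= 5


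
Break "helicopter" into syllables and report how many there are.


Word: "helicopter"
Syllable breakdown: hel | i | cop | ter
Counting: 4 parts
= 4 syllables


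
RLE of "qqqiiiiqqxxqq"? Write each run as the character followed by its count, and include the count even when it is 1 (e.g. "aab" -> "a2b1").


String: "qqqiiiiqqxxqq"
Scanning for consecutive runs:
  'q' x 3
  'i' x 4
  'q' x 2
  'x' x 2
  'q' x 2
RLE = "q3i4q2x2q2"


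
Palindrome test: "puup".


Word: "puup"
Reversed: "puup"
Forward == Backward? puup == puup
Palindrome = Yes


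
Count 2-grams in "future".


Word: "future" (length 6)
Number of 2-grams = length - 2 + 1 = 6 - 2 + 1
= 5
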